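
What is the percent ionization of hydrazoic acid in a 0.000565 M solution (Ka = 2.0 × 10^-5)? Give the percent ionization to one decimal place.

HN3 ⇌ N3- + H+; let x = [H+] at equilibrium.
Ka = x²/(C₀ − x); solving the quadratic gives x = 9.68 × 10^-5 M.
Fraction ionized = 9.68 × 10^-5 / 0.000565 = 0.1713 → 17.1%

17.1%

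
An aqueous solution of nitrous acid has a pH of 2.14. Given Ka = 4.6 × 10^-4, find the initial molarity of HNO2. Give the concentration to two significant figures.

[H+] = 10^(-2.14) = 7.24 × 10^-3 M = x
Ka = x²/(C₀ − x) ⇒ C₀ = x + x²/Ka
C₀ = 7.24 × 10^-3 + (7.24 × 10^-3)²/(4.6 × 10^-4) = 1.21 × 10^-1 M

C₀ = 1.2 × 10^-1 M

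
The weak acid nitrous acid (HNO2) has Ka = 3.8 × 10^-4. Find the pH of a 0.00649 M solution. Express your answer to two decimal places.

pH = 2.86

HNO2 ⇌ NO2- + H+
Ka = x²/(0.00649 − x) = 3.8 × 10^-4
Here C₀/Ka ≈ 17.1, so the small-x approximation fails. Use the quadratic:
x = [−0.00038 + √(0.00038² + 9.86e-06)]/2 = 1.39 × 10^-3 M
pH = −log[H+] = −log(1.39 × 10^-3) = 2.86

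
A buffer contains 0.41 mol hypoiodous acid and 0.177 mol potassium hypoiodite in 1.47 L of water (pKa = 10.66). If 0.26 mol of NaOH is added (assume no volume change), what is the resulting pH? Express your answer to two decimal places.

pH = 11.12

After neutralization: n(HOI) = 0.15 mol, n(OI-) = 0.437 mol.
pH = pKa + log([A⁻]/[HA]) = 10.66 + log(0.437/0.15) = 10.66 +0.464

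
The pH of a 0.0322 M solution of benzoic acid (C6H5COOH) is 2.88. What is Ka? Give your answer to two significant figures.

[H+] = 10^(-2.88) = 1.32 × 10^-3 M
At equilibrium [HA] = 0.0322 − 1.32 × 10^-3 = 3.09 × 10^-2 M
Ka = [H+][A-]/[HA] = (1.32 × 10^-3)² / 3.09 × 10^-2 = 5.6 × 10^-5

Ka = 5.6 × 10^-5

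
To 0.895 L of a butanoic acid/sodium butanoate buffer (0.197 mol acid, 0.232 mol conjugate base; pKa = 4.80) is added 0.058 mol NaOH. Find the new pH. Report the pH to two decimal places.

pH = 5.12

After neutralization: n(CH3(CH2)2COOH) = 0.139 mol, n(CH3(CH2)2COO-) = 0.29 mol.
pH = pKa + log([A⁻]/[HA]) = 4.80 + log(0.29/0.139) = 4.80 +0.319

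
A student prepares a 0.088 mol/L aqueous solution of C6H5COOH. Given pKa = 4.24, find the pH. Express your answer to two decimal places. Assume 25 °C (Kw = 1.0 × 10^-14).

C6H5COOH ⇌ C6H5COO- + H+
Ka = 10^(−4.24) = 5.75 × 10^-5
Ka = x²/(0.088 − x) = 5.75 × 10^-5
Neglecting x in the denominator: x = √(5.75 × 10^-5 × 0.088) = 2.25 × 10^-3 M
pH = −log(2.25 × 10^-3) = 2.65

pH = 2.65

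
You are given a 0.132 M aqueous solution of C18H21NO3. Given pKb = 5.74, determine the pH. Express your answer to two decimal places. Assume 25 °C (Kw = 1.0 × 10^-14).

pH = 10.69

C18H21NO3 + H2O ⇌ C18H22NO3+ + OH-
Kb = 10^(−5.74) = 1.82 × 10^-6
From the ICE table, Kb = [OH-]²/(0.132 − [OH-]) = 1.82 × 10^-6.
Assume [OH-] ≪ 0.132: [OH-] ≈ √(1.82 × 10^-6 × 0.132) = 4.90 × 10^-4 M
pOH = −log(4.90 × 10^-4) = 3.31; pH = 14.00 − 3.31 = 10.69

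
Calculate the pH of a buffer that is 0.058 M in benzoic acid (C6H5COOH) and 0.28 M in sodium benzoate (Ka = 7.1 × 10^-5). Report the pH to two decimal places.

pH = 4.83

pKa = −log(7.1 × 10^-5) = 4.149
pH = pKa + log([A⁻]/[HA]) = 4.149 + log(0.28/0.058)
pH = 4.149 + (+0.684) = 4.83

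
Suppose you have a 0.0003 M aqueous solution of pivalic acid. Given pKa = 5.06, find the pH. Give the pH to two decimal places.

pH = 4.33

(CH3)3CCOOH ⇌ (CH3)3CCOO- + H+
Ka = 10^(−5.06) = 8.71 × 10^-6
From the ICE table, Ka = [H+]²/(0.0003 − [H+]) = 8.71 × 10^-6.
[H+] is not negligible relative to C₀; solve [H+]² + 8.71e-06·[H+] − 2.61e-09 = 0.
[H+] = [−8.71e-06 + √(8.71e-06² + 1.05e-08)]/2 = 4.69 × 10^-5 M
pH = −log(4.69 × 10^-5) = 4.33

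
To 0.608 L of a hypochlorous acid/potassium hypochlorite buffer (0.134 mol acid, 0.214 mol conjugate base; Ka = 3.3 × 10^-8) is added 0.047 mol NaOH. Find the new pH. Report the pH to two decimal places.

After neutralization: n(HOCl) = 0.087 mol, n(OCl-) = 0.261 mol.
pKa = −log(3.3 × 10^-8) = 7.481
pH = pKa + log(n_OCl-/n_HOCl) = 7.481 + log(0.261/0.087) = 7.481 + (+0.477)

pH = 7.96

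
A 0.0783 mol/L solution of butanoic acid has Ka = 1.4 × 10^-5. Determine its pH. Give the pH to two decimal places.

pH = 2.98

CH3(CH2)2COOH ⇌ CH3(CH2)2COO- + H+
Ka = [H+]²/(0.0783 − [H+]) = 1.4 × 10^-5
Since Ka ≪ C₀, [H+] ≈ √(Ka·C₀) = 1.05 × 10^-3 M.
Check: 1.3% ionized — well under 5%, approximation valid.
pH = −log[H+] = −log(1.05 × 10^-3) = 2.98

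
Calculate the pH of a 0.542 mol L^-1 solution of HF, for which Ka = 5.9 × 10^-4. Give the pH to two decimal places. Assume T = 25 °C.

HF ⇌ F- + H+
From the ICE table, Ka = x²/(0.542 − x) = 5.9 × 10^-4.
Since Ka ≪ C₀, x ≈ √(Ka·C₀) = 1.79 × 10^-2 M.
pH = −log(1.79 × 10^-2) = 1.75

pH = 1.75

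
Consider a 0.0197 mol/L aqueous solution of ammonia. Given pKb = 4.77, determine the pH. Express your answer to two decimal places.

NH3 + H2O ⇌ NH4+ + OH-
Kb = 10^(−4.77) = 1.70 × 10^-5
Let x = [OH-] at equilibrium. Kb = x²/(0.0197 − x).
Assume x ≪ 0.0197: x ≈ √(1.70 × 10^-5 × 0.0197) = 5.79 × 10^-4 M
Check: 2.9% ionized — well under 5%, approximation valid.
pOH = −log(5.79 × 10^-4) = 3.24; pH = 14.00 − 3.24 = 10.76

pH = 10.76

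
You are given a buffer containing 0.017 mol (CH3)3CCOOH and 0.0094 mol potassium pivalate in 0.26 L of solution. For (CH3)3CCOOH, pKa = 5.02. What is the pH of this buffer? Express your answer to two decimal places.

pH = 4.76

pH = pKa + log([A⁻]/[HA]) = 5.02 + log(0.0094/0.017)
pH = 5.02 + (-0.257) = 4.76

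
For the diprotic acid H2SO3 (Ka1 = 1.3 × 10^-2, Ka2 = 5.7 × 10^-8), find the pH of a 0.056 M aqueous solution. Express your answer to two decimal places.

Ka1 ≫ Ka2, so treat the first dissociation as the only significant source of H+.
Ka1 = x²/(0.056 − x) = 1.3 × 10^-2
Solving the quadratic: x = (−Ka1 + √(Ka1² + 4·Ka1·C₀))/2 = 2.13 × 10^-2 M
pH = −log(2.13 × 10^-2) = 1.67

pH = 1.67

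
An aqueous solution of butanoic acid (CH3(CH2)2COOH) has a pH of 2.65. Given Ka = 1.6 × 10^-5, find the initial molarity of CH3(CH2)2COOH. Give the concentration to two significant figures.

[H+] = 10^(-2.65) = 2.24 × 10^-3 M = x
Ka = x²/(C₀ − x) ⇒ C₀ = x + x²/Ka
C₀ = 2.24 × 10^-3 + (2.24 × 10^-3)²/(1.6 × 10^-5) = 3.16 × 10^-1 M

C₀ = 3.2 × 10^-1 M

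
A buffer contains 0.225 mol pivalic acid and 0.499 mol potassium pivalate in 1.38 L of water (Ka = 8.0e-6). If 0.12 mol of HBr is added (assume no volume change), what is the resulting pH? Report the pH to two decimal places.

pH = 5.14

After neutralization: n((CH3)3CCOOH) = 0.345 mol, n((CH3)3CCOO-) = 0.379 mol.
pKa = −log(8.0 × 10^-6) = 5.097
pH = pKa + log(n_(CH3)3CCOO-/n_(CH3)3CCOOH) = 5.097 + log(0.379/0.345) = 5.097 + (+0.041)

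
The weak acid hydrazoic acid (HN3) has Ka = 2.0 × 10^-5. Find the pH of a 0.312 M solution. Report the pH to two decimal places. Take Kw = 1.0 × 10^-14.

pH = 2.60

HN3 ⇌ N3- + H+
Ka = x²/(0.312 − x) = 2.0 × 10^-5
Neglecting x in the denominator: x = √(2.0 × 10^-5 × 0.312) = 2.50 × 10^-3 M
(x/C₀ = 0.8% < 5%, so the approximation holds.)
pH = −log[H+] = −log(2.50 × 10^-3) = 2.60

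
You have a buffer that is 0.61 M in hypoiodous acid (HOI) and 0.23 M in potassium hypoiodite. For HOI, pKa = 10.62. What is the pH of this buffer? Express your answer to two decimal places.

pH = 10.20

pH = pKa + log([A⁻]/[HA]) = 10.62 + log(0.23/0.61)
pH = 10.62 + (-0.424) = 10.20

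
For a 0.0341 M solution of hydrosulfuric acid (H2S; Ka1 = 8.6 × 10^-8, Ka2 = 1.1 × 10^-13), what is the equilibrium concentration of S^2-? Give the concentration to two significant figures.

First ionization gives [H+] ≈ [HS-] = 5.42 × 10^-5 M.
Second step: Ka2 = [H+][S^2-]/[HS-] ≈ [S^2-] (since [H+] ≈ [HS-]).
So [S^2-] ≈ Ka2.

1.1 × 10^-13 M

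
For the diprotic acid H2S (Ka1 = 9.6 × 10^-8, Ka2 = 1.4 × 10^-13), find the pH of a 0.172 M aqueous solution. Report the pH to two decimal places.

pH = 3.89

Ka1 ≫ Ka2, so treat the first dissociation as the only significant source of H+.
Ka1 = x²/(0.172 − x) = 9.6 × 10^-8
x ≈ √(9.6 × 10^-8 × 0.172) = 1.28 × 10^-4 M
pH = −log(1.28 × 10^-4) = 3.89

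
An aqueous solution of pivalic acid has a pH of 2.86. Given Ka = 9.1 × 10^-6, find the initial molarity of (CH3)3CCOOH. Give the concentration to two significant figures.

[H+] = 10^(-2.86) = 1.38 × 10^-3 M = x
Ka = x²/(C₀ − x) ⇒ C₀ = x + x²/Ka
C₀ = 1.38 × 10^-3 + (1.38 × 10^-3)²/(9.1 × 10^-6) = 2.11 × 10^-1 M

C₀ = 2.1 × 10^-1 M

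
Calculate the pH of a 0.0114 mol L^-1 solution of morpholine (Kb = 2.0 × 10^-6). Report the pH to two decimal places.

C4H8ONH + H2O ⇌ C4H8ONH2+ + OH-
Kb = [OH-]²/(0.0114 − [OH-]) = 2.0 × 10^-6
Since Kb ≪ C₀, [OH-] ≈ √(Kb·C₀) = 1.51 × 10^-4 M.
Check: 1.3% ionized — well under 5%, approximation valid.
pOH = −log(1.51 × 10^-4) = 3.82; pH = 14.00 − 3.82 = 10.18

pH = 10.18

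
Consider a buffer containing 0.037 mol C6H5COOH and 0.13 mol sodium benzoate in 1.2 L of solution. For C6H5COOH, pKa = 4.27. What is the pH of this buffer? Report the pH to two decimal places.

pH = 4.82

Henderson–Hasselbalch: pH = pKa + log([C6H5COO-]/[C6H5COOH]) = 4.27 + log(0.13/0.037)
pH = 4.27 + (+0.546) = 4.82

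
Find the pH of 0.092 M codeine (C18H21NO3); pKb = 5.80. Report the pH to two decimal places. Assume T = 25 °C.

C18H21NO3 + H2O ⇌ C18H22NO3+ + OH-
Kb = 10^(−5.80) = 1.58 × 10^-6
Kb = x²/(0.092 − x) = 1.58 × 10^-6
Assume x ≪ 0.092: x ≈ √(1.58 × 10^-6 × 0.092) = 3.81 × 10^-4 M
pOH = −log(3.81 × 10^-4) = 3.42; pH = 14.00 − 3.42 = 10.58

pH = 10.58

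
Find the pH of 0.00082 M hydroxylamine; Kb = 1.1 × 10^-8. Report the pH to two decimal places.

pH = 8.48

NH2OH + H2O ⇌ NH3OH+ + OH-
Let x = [OH-] at equilibrium. Kb = x²/(0.00082 − x).
Since Kb ≪ C₀, x ≈ √(Kb·C₀) = 3.00 × 10^-6 M.
Check: 0.37% ionized — well under 5%, approximation valid.
pOH = 5.52, so pH = 14.00 − pOH = 8.48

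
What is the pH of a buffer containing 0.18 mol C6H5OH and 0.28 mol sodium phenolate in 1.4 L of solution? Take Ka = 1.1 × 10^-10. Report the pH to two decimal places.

pH = 10.15

pKa = −log(1.1 × 10^-10) = 9.959
Henderson–Hasselbalch: pH = pKa + log([C6H5O-]/[C6H5OH]) = 9.959 + log(0.28/0.18)
pH = 9.959 + (+0.192) = 10.15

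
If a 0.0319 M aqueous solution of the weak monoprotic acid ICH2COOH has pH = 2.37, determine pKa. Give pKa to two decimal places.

pKa = 3.18

[H+] = 10^(-2.37) = 4.27 × 10^-3 M
At equilibrium [HA] = 0.0319 − 4.27 × 10^-3 = 2.76 × 10^-2 M
Ka = [H+][A-]/[HA] = (4.27 × 10^-3)² / 2.76 × 10^-2 = 6.61 × 10^-4
pKa = -log(6.61 × 10^-4) = 3.18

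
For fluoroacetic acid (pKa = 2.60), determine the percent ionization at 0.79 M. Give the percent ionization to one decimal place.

FCH2COOH ⇌ FCH2COO- + H+; let x = [H+] at equilibrium.
Ka = 10^(−2.60) = 2.51 × 10^-3
Solve x² + 0.00251x − 0.00198 = 0 → x = 4.33 × 10^-2 M
Fraction ionized = 4.33 × 10^-2 / 0.79 = 0.0548 → 5.5%

5.5%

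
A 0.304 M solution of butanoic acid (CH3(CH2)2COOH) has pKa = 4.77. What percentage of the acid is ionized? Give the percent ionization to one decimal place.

CH3(CH2)2COOH ⇌ CH3(CH2)2COO- + H+; let x = [H+] at equilibrium.
Ka = 10^(−4.77) = 1.70 × 10^-5
x ≈ √(Ka·C₀) = √(1.70 × 10^-5 × 0.304) = 2.27 × 10^-3 M
Fraction ionized = 2.27 × 10^-3 / 0.304 = 0.0075 → 0.7%

0.7%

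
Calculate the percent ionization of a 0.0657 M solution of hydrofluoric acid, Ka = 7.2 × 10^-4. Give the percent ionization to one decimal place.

HF ⇌ F- + H+; let x = [H+] at equilibrium.
Solve x² + 0.00072x − 4.73e-05 = 0 → x = 6.53 × 10^-3 M
% ionization = x/C₀ × 100% = 6.53 × 10^-3/0.0657 × 100% = 9.9%

9.9%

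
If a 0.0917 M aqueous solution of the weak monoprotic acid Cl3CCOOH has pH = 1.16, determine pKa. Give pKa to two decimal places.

[H+] = 10^(-1.16) = 6.92 × 10^-2 M
At equilibrium [HA] = 0.0917 − 6.92 × 10^-2 = 2.25 × 10^-2 M
Ka = [H+][A-]/[HA] = (6.92 × 10^-2)² / 2.25 × 10^-2 = 2.13 × 10^-1
pKa = -log(2.13 × 10^-1) = 0.67

pKa = 0.67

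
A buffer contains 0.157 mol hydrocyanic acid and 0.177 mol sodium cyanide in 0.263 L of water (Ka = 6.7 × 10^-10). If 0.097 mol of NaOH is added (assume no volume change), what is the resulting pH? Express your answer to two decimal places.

After neutralization: n(HCN) = 0.06 mol, n(CN-) = 0.274 mol.
pKa = −log(6.7 × 10^-10) = 9.174
Henderson–Hasselbalch with mole ratio 0.274/0.06: pH = 9.174 + (+0.660)

pH = 9.83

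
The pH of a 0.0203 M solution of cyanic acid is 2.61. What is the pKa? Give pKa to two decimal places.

pKa = 3.47

[H+] = 10^(-2.61) = 2.45 × 10^-3 M
At equilibrium [HA] = 0.0203 − 2.45 × 10^-3 = 1.78 × 10^-2 M
Ka = [H+][A-]/[HA] = (2.45 × 10^-3)² / 1.78 × 10^-2 = 3.37 × 10^-4
pKa = -log(3.37 × 10^-4) = 3.47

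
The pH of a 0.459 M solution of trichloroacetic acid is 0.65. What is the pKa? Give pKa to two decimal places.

[H+] = 10^(-0.65) = 2.24 × 10^-1 M
At equilibrium [HA] = 0.459 − 2.24 × 10^-1 = 2.35 × 10^-1 M
Ka = [H+][A-]/[HA] = (2.24 × 10^-1)² / 2.35 × 10^-1 = 2.14 × 10^-1
pKa = -log(2.14 × 10^-1) = 0.67

pKa = 0.67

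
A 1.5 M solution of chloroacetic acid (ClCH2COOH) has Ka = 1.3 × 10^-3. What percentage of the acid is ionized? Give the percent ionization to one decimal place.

ClCH2COOH ⇌ ClCH2COO- + H+; let x = [H+] at equilibrium.
x ≈ √(Ka·C₀) = √(1.3 × 10^-3 × 1.5) = 4.42 × 10^-2 M
Fraction ionized = 4.42 × 10^-2 / 1.5 = 0.0295 → 2.9%

2.9%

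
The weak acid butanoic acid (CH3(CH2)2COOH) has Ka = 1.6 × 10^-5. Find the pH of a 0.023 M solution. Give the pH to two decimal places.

CH3(CH2)2COOH ⇌ CH3(CH2)2COO- + H+
Ka = [H+]²/(0.023 − [H+]) = 1.6 × 10^-5
Assume [H+] ≪ 0.023: [H+] ≈ √(1.6 × 10^-5 × 0.023) = 6.07 × 10^-4 M
pH = −log(6.07 × 10^-4) = 3.22

pH = 3.22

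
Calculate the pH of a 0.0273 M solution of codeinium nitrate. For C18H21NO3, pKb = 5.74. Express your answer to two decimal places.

C18H22NO3+ is the conjugate acid of the weak base C18H21NO3.
Kb = 10^(−5.74) = 1.82 × 10^-6
Ka = Kw/Kb = 1.0×10^-14 / 1.82 × 10^-6 = 5.49 × 10^-9
From the ICE table, Ka = [H+]²/(0.0273 − [H+]) = 5.49 × 10^-9.
Neglecting [H+] in the denominator: [H+] = √(5.49 × 10^-9 × 0.0273) = 1.22 × 10^-5 M
pH = −log(1.22 × 10^-5) = 4.91

pH = 4.91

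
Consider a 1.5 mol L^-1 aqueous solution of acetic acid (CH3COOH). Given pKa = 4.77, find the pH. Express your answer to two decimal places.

CH3COOH ⇌ CH3COO- + H+
Ka = 10^(−4.77) = 1.70 × 10^-5
Let x = [H+] at equilibrium. Ka = x²/(1.5 − x).
Neglecting x in the denominator: x = √(1.70 × 10^-5 × 1.5) = 5.05 × 10^-3 M
(x/C₀ = 0.34% < 5%, so the approximation holds.)
pH = −log(5.05 × 10^-3) = 2.30

pH = 2.30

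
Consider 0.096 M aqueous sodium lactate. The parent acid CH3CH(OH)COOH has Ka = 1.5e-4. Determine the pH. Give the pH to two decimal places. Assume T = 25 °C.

CH3CH(OH)COO- is the conjugate base of the weak acid CH3CH(OH)COOH.
Kb = Kw/Ka = 1.0×10^-14 / 1.5 × 10^-4 = 6.67 × 10^-11
Kb = [OH-]²/(0.096 − [OH-]) = 6.67 × 10^-11
Since Kb ≪ C₀, [OH-] ≈ √(Kb·C₀) = 2.53 × 10^-6 M.
Check: 0.0026% ionized — well under 5%, approximation valid.
pOH = 5.60, so pH = 14.00 − pOH = 8.40

pH = 8.40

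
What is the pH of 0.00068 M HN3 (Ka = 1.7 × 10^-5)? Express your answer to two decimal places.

HN3 ⇌ N3- + H+
From the ICE table, Ka = [H+]²/(0.00068 − [H+]) = 1.7 × 10^-5.
[H+] is not negligible relative to C₀; solve [H+]² + 1.7e-05·[H+] − 1.16e-08 = 0.
[H+] = (−Ka + √(Ka² + 4·Ka·C₀))/2 = 9.94 × 10^-5 M
pH = −log[H+] = −log(9.94 × 10^-5) = 4.00

pH = 4.00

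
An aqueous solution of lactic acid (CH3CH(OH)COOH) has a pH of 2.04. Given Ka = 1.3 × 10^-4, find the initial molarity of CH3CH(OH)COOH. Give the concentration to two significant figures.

[H+] = 10^(-2.04) = 9.12 × 10^-3 M = x
Ka = x²/(C₀ − x) ⇒ C₀ = x + x²/Ka
C₀ = 9.12 × 10^-3 + (9.12 × 10^-3)²/(1.3 × 10^-4) = 6.49 × 10^-1 M

C₀ = 6.5 × 10^-1 M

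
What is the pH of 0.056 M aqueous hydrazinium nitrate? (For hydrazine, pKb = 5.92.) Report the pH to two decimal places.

pH = 4.67

N2H5+ is the conjugate acid of the weak base N2H4.
Kb = 10^(−5.92) = 1.20 × 10^-6
Ka = Kw/Kb = 1.0×10^-14 / 1.20 × 10^-6 = 8.33 × 10^-9
Ka = x²/(0.056 − x) = 8.33 × 10^-9
Assume x ≪ 0.056: x ≈ √(8.33 × 10^-9 × 0.056) = 2.16 × 10^-5 M
pH = −log(2.16 × 10^-5) = 4.67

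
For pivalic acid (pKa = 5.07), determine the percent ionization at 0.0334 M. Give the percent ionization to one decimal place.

1.6%

(CH3)3CCOOH ⇌ (CH3)3CCOO- + H+; let x = [H+] at equilibrium.
Ka = 10^(−5.07) = 8.51 × 10^-6
x ≈ √(Ka·C₀) = √(8.51 × 10^-6 × 0.0334) = 5.33 × 10^-4 M
Fraction ionized = 5.33 × 10^-4 / 0.0334 = 0.0160 → 1.6%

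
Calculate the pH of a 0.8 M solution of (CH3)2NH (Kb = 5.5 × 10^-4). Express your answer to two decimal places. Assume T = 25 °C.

pH = 12.32

(CH3)2NH + H2O ⇌ (CH3)2NH2+ + OH-
Kb = x²/(0.8 − x) = 5.5 × 10^-4
Since Kb ≪ C₀, x ≈ √(Kb·C₀) = 2.10 × 10^-2 M.
(x/C₀ = 2.6% < 5%, so the approximation holds.)
pOH = −log(2.10 × 10^-2) = 1.68; pH = 14.00 − 1.68 = 12.32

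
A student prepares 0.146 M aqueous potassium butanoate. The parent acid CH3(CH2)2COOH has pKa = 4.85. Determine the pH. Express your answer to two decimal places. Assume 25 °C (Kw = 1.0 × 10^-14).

CH3(CH2)2COO- is the conjugate base of the weak acid CH3(CH2)2COOH.
Ka = 10^(−4.85) = 1.41 × 10^-5
Kb = Kw/Ka = 1.0×10^-14 / 1.41 × 10^-5 = 7.09 × 10^-10
Kb = x²/(0.146 − x) = 7.09 × 10^-10
Neglecting x in the denominator: x = √(7.09 × 10^-10 × 0.146) = 1.02 × 10^-5 M
Check: 0.007% ionized — well under 5%, approximation valid.
pOH = 4.99, so pH = 14.00 − pOH = 9.01

pH = 9.01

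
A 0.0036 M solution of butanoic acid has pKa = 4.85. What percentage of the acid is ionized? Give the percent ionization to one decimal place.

CH3(CH2)2COOH ⇌ CH3(CH2)2COO- + H+; let x = [H+] at equilibrium.
Ka = 10^(−4.85) = 1.41 × 10^-5
Solve x² + 1.41e-05x − 5.08e-08 = 0 → x = 2.18 × 10^-4 M
Fraction ionized = 2.18 × 10^-4 / 0.0036 = 0.0606 → 6.1%

6.1%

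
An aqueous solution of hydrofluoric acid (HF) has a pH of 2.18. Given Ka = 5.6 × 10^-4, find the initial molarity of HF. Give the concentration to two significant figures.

C₀ = 8.5 × 10^-2 M

[H+] = 10^(-2.18) = 6.61 × 10^-3 M = x
Ka = x²/(C₀ − x) ⇒ C₀ = x + x²/Ka
C₀ = 6.61 × 10^-3 + (6.61 × 10^-3)²/(5.6 × 10^-4) = 8.46 × 10^-2 M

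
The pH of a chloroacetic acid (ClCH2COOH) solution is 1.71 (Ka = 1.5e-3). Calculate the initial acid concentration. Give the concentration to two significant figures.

C₀ = 2.7 × 10^-1 M

[H+] = 10^(-1.71) = 1.95 × 10^-2 M = x
Ka = x²/(C₀ − x) ⇒ C₀ = x + x²/Ka
C₀ = 1.95 × 10^-2 + (1.95 × 10^-2)²/(1.5 × 10^-3) = 2.73 × 10^-1 M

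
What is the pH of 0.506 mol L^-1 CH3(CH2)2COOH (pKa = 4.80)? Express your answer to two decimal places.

CH3(CH2)2COOH ⇌ CH3(CH2)2COO- + H+
Ka = 10^(−4.80) = 1.58 × 10^-5
Let x = [H+] at equilibrium. Ka = x²/(0.506 − x).
Since Ka ≪ C₀, x ≈ √(Ka·C₀) = 2.83 × 10^-3 M.
pH = −log[H+] = −log(2.83 × 10^-3) = 2.55

pH = 2.55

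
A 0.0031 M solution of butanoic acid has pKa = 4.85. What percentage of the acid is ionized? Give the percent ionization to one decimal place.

6.5%

CH3(CH2)2COOH ⇌ CH3(CH2)2COO- + H+; let x = [H+] at equilibrium.
Ka = 10^(−4.85) = 1.41 × 10^-5
Solve x² + 1.41e-05x − 4.37e-08 = 0 → x = 2.02 × 10^-4 M
Fraction ionized = 2.02 × 10^-4 / 0.0031 = 0.0652 → 6.5%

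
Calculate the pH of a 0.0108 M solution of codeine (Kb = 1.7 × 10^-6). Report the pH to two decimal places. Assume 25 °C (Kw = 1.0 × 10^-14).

C18H21NO3 + H2O ⇌ C18H22NO3+ + OH-
From the ICE table, Kb = [OH-]²/(0.0108 − [OH-]) = 1.7 × 10^-6.
Neglecting [OH-] in the denominator: [OH-] = √(1.7 × 10^-6 × 0.0108) = 1.35 × 10^-4 M
Check: 1.3% ionized — well under 5%, approximation valid.
pOH = −log(1.35 × 10^-4) = 3.87; pH = 14.00 − 3.87 = 10.13

pH = 10.13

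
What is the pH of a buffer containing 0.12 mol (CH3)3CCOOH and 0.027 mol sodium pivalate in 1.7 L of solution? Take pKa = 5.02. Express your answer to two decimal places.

pH = 4.37

pH = pKa + log([A⁻]/[HA]) = 5.02 + log(0.027/0.12)
pH = 5.02 + (-0.648) = 4.37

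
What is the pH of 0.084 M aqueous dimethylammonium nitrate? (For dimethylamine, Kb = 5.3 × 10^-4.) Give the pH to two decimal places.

(CH3)2NH2+ is the conjugate acid of the weak base (CH3)2NH.
Ka = Kw/Kb = 1.0×10^-14 / 5.3 × 10^-4 = 1.89 × 10^-11
Ka = x²/(0.084 − x) = 1.89 × 10^-11
Neglecting x in the denominator: x = √(1.89 × 10^-11 × 0.084) = 1.26 × 10^-6 M
pH = −log(1.26 × 10^-6) = 5.90

pH = 5.90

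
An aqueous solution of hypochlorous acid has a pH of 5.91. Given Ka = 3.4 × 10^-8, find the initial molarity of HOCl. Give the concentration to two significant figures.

C₀ = 4.6 × 10^-5 M

[H+] = 10^(-5.91) = 1.23 × 10^-6 M = x
Ka = x²/(C₀ − x) ⇒ C₀ = x + x²/Ka
C₀ = 1.23 × 10^-6 + (1.23 × 10^-6)²/(3.4 × 10^-8) = 4.57 × 10^-5 M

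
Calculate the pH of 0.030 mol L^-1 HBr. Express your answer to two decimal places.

HBr is a strong acid and dissociates completely, so [H+] = 0.030 M.
pH = -log(0.03) = 1.52

pH = 1.52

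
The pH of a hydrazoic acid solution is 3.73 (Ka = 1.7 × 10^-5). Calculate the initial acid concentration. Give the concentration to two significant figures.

C₀ = 2.2 × 10^-3 M

[H+] = 10^(-3.73) = 1.86 × 10^-4 M = x
Ka = x²/(C₀ − x) ⇒ C₀ = x + x²/Ka
C₀ = 1.86 × 10^-4 + (1.86 × 10^-4)²/(1.7 × 10^-5) = 2.22 × 10^-3 M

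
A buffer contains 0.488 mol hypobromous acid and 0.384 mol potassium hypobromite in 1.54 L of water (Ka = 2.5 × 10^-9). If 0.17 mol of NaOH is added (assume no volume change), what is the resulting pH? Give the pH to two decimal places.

pH = 8.84

OH- converts HOBr to OBr-: HOBr → 0.318 mol, OBr- → 0.554 mol.
pKa = −log(2.5 × 10^-9) = 8.602
pH = pKa + log(n_OBr-/n_HOBr) = 8.602 + log(0.554/0.318) = 8.602 + (+0.241)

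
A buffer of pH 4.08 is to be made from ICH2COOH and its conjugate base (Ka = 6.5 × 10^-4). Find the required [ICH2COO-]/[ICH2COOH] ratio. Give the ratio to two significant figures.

ratio = 7.8

pKa = -log(6.5 × 10^-4) = 3.187
pH = pKa + log(r) ⇒ log(r) = 4.08 − 3.187 = +0.893
r = [ICH2COO-]/[ICH2COOH] = 10^(+0.893) = 7.82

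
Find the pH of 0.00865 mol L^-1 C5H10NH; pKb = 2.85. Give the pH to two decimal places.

pH = 11.46

C5H10NH + H2O ⇌ C5H10NH2+ + OH-
Kb = 10^(−2.85) = 1.41 × 10^-3
From the ICE table, Kb = x²/(0.00865 − x) = 1.41 × 10^-3.
Here C₀/Kb ≈ 6.13, so the small-x approximation fails. Use the quadratic:
x = (−Kb + √(Kb² + 4·Kb·C₀))/2 = 2.86 × 10^-3 M
pOH = 2.54, so pH = 14.00 − pOH = 11.46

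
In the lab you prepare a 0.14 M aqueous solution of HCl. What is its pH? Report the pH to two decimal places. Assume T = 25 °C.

HCl is a strong acid and dissociates completely, so [H+] = 0.14 M.
pH = -log(0.14) = 0.85

pH = 0.85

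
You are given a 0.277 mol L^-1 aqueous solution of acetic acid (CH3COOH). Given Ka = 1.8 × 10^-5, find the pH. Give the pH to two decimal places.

pH = 2.65

CH3COOH ⇌ CH3COO- + H+
Ka = [H+]²/(0.277 − [H+]) = 1.8 × 10^-5
Assume [H+] ≪ 0.277: [H+] ≈ √(1.8 × 10^-5 × 0.277) = 2.23 × 10^-3 M
pH = −log(2.23 × 10^-3) = 2.65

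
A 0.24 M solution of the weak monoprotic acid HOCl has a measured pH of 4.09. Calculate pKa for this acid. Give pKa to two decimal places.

[H+] = 10^(-4.09) = 8.13 × 10^-5 M
At equilibrium [HA] = 0.24 − 8.13 × 10^-5 = 2.40 × 10^-1 M
Ka = [H+][A-]/[HA] = (8.13 × 10^-5)² / 2.40 × 10^-1 = 2.75 × 10^-8
pKa = -log(2.75 × 10^-8) = 7.56

pKa = 7.56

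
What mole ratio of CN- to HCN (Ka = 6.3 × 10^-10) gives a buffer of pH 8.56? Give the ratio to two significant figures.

ratio = 0.23

pKa = -log(6.3 × 10^-10) = 9.201
pH = pKa + log(r) ⇒ log(r) = 8.56 − 9.201 = -0.641
r = [CN-]/[HCN] = 10^(-0.641) = 0.229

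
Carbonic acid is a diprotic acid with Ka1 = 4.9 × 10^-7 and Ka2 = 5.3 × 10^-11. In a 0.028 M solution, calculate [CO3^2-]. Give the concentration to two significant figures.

5.3 × 10^-11 M

First ionization gives [H+] ≈ [HCO3-] = 1.17 × 10^-4 M.
Second step: Ka2 = [H+][CO3^2-]/[HCO3-] ≈ [CO3^2-] (since [H+] ≈ [HCO3-]).
So [CO3^2-] ≈ Ka2.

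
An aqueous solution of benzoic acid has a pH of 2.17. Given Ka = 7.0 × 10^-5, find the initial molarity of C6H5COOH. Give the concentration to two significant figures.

C₀ = 6.6 × 10^-1 M

[H+] = 10^(-2.17) = 6.76 × 10^-3 M = x
Ka = x²/(C₀ − x) ⇒ C₀ = x + x²/Ka
C₀ = 6.76 × 10^-3 + (6.76 × 10^-3)²/(7.0 × 10^-5) = 6.60 × 10^-1 M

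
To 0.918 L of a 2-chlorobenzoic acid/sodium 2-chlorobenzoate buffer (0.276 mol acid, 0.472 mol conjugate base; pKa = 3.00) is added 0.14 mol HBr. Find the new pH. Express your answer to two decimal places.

Added H+ converts ClC6H4COO- to ClC6H4COOH: ClC6H4COOH → 0.416 mol, ClC6H4COO- → 0.332 mol.
Henderson–Hasselbalch with mole ratio 0.332/0.416: pH = 3.00 + (-0.098)

pH = 2.90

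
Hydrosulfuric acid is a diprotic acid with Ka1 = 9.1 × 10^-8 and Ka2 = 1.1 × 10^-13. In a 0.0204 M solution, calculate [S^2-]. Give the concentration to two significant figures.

First ionization gives [H+] ≈ [HS-] = 4.31 × 10^-5 M.
Second step: Ka2 = [H+][S^2-]/[HS-] ≈ [S^2-] (since [H+] ≈ [HS-]).
So [S^2-] ≈ Ka2.

1.1 × 10^-13 M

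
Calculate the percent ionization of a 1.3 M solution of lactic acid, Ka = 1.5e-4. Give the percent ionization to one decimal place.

CH3CH(OH)COOH ⇌ CH3CH(OH)COO- + H+; let x = [H+] at equilibrium.
x ≈ √(Ka·C₀) = √(1.5 × 10^-4 × 1.3) = 1.40 × 10^-2 M
Fraction ionized = 1.40 × 10^-2 / 1.3 = 0.0108 → 1.1%

1.1%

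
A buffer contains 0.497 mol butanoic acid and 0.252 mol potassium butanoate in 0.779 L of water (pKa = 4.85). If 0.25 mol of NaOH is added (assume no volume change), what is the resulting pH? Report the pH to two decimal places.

OH- converts CH3(CH2)2COOH to CH3(CH2)2COO-: CH3(CH2)2COOH → 0.247 mol, CH3(CH2)2COO- → 0.502 mol.
pH = pKa + log([A⁻]/[HA]) = 4.85 + log(0.502/0.247) = 4.85 +0.308

pH = 5.16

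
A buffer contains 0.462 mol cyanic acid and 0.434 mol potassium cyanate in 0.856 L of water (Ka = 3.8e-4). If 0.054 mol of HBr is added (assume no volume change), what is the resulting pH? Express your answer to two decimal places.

pH = 3.29

After neutralization: n(HOCN) = 0.516 mol, n(OCN-) = 0.38 mol.
pKa = −log(3.8 × 10^-4) = 3.420
Henderson–Hasselbalch with mole ratio 0.38/0.516: pH = 3.420 + (-0.133)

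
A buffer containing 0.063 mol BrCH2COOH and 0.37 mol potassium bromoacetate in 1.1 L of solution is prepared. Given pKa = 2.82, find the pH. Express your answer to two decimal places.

pH = 3.59

Henderson–Hasselbalch: pH = pKa + log([BrCH2COO-]/[BrCH2COOH]) = 2.82 + log(0.37/0.063)
pH = 2.82 + (+0.769) = 3.59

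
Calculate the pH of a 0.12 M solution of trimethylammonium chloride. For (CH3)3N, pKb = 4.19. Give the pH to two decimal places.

pH = 5.37

(CH3)3NH+ is the conjugate acid of the weak base (CH3)3N.
Kb = 10^(−4.19) = 6.46 × 10^-5
Ka = Kw/Kb = 1.0×10^-14 / 6.46 × 10^-5 = 1.55 × 10^-10
Ka = [H+]²/(0.12 − [H+]) = 1.55 × 10^-10
Since Ka ≪ C₀, [H+] ≈ √(Ka·C₀) = 4.31 × 10^-6 M.
pH = −log[H+] = −log(4.31 × 10^-6) = 5.37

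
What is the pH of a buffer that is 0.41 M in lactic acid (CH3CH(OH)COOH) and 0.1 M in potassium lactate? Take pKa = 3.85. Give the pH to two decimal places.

pH = 3.24

Using pH = pKa + log([base]/[acid]) with [base]/[acid] = 0.1/0.41:
pH = 3.85 + (-0.613) = 3.24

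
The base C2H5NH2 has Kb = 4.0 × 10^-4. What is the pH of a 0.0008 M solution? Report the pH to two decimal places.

C2H5NH2 + H2O ⇌ C2H5NH3+ + OH-
Kb = [OH-]²/(0.0008 − [OH-]) = 4.0 × 10^-4
The 5% rule fails; solving [OH-]² + Kb·[OH-] − Kb·C₀ = 0 exactly:
[OH-] = [−0.0004 + √(0.0004² + 1.28e-06)]/2 = 4.00 × 10^-4 M
pOH = 3.40, so pH = 14.00 − pOH = 10.60

pH = 10.60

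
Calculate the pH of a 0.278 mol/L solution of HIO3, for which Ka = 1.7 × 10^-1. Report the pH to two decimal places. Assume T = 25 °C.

pH = 0.83

HIO3 ⇌ IO3- + H+
Ka = x²/(0.278 − x) = 1.7 × 10^-1
x is not negligible relative to C₀; solve x² + 0.17·x − 0.0473 = 0.
x = [−0.17 + √(0.17² + 0.189)]/2 = 1.48 × 10^-1 M
pH = −log[H+] = −log(1.48 × 10^-1) = 0.83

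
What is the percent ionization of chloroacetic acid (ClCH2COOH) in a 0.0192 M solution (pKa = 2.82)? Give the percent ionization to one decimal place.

24.4%

ClCH2COOH ⇌ ClCH2COO- + H+; let x = [H+] at equilibrium.
Ka = 10^(−2.82) = 1.51 × 10^-3
Solve x² + 0.00151x − 2.9e-05 = 0 → x = 4.68 × 10^-3 M
% ionization = x/C₀ × 100% = 4.68 × 10^-3/0.0192 × 100% = 24.4%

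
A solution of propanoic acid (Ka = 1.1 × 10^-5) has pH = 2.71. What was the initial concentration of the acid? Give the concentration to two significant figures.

[H+] = 10^(-2.71) = 1.95 × 10^-3 M = x
Ka = x²/(C₀ − x) ⇒ C₀ = x + x²/Ka
C₀ = 1.95 × 10^-3 + (1.95 × 10^-3)²/(1.1 × 10^-5) = 3.48 × 10^-1 M

C₀ = 3.5 × 10^-1 M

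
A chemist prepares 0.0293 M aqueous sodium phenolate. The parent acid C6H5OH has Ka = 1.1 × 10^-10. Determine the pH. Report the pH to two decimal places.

C6H5O- is the conjugate base of the weak acid C6H5OH.
Kb = Kw/Ka = 1.0×10^-14 / 1.1 × 10^-10 = 9.09 × 10^-5
Kb = x²/(0.0293 − x) = 9.09 × 10^-5
The 5% rule fails; solving x² + Kb·x − Kb·C₀ = 0 exactly:
x = (−Kb + √(Kb² + 4·Kb·C₀))/2 = 1.59 × 10^-3 M
pOH = 2.80, so pH = 14.00 − pOH = 11.20

pH = 11.20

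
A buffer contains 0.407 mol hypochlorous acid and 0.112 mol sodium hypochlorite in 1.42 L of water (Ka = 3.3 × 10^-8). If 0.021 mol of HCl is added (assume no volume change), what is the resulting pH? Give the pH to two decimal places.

Added H+ converts OCl- to HOCl: HOCl → 0.428 mol, OCl- → 0.091 mol.
pKa = −log(3.3 × 10^-8) = 7.481
pH = pKa + log(n_OCl-/n_HOCl) = 7.481 + log(0.091/0.428) = 7.481 + (-0.672)

pH = 6.81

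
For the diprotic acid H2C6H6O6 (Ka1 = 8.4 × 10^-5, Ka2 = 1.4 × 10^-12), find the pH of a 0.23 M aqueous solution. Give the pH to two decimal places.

pH = 2.36

Ka1 ≫ Ka2, so treat the first dissociation as the only significant source of H+.
Ka1 = x²/(0.23 − x) = 8.4 × 10^-5
x ≈ √(8.4 × 10^-5 × 0.23) = 4.40 × 10^-3 M
pH = −log(4.40 × 10^-3) = 2.36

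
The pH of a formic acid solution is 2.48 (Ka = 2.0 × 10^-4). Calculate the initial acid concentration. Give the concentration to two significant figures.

[H+] = 10^(-2.48) = 3.31 × 10^-3 M = x
Ka = x²/(C₀ − x) ⇒ C₀ = x + x²/Ka
C₀ = 3.31 × 10^-3 + (3.31 × 10^-3)²/(2.0 × 10^-4) = 5.81 × 10^-2 M

C₀ = 5.8 × 10^-2 M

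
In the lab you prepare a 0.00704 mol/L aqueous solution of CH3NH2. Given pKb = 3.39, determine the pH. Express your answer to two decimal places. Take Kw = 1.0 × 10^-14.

pH = 11.18

CH3NH2 + H2O ⇌ CH3NH3+ + OH-
Kb = 10^(−3.39) = 4.07 × 10^-4
Kb = x²/(0.00704 − x) = 4.07 × 10^-4
Here C₀/Kb ≈ 17.3, so the small-x approximation fails. Use the quadratic:
x = (−Kb + √(Kb² + 4·Kb·C₀))/2 = 1.50 × 10^-3 M
pOH = 2.82, so pH = 14.00 − pOH = 11.18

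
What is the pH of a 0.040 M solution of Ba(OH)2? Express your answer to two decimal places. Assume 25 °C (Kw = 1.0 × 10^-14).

Ba(OH)2 is a strong base (each formula unit releases 2 OH-); [OH-] = 0.08 M.
pOH = -log(0.08) = 1.10
pH = 14.00 - 1.10 = 12.90

pH = 12.90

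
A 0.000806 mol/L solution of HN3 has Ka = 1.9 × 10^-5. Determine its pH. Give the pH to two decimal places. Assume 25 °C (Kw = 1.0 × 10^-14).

HN3 ⇌ N3- + H+
Ka = x²/(0.000806 − x) = 1.9 × 10^-5
Here C₀/Ka ≈ 42.4, so the small-x approximation fails. Use the quadratic:
x = [−1.9e-05 + √(1.9e-05² + 6.13e-08)]/2 = 1.15 × 10^-4 M
pH = −log(1.15 × 10^-4) = 3.94

pH = 3.94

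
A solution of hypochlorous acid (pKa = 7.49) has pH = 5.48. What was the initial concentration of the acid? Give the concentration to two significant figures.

C₀ = 3.4 × 10^-4 M

[H+] = 10^(-5.48) = 3.31 × 10^-6 M = x
Ka = 10^(−7.49) = 3.24 × 10^-8
Ka = x²/(C₀ − x) ⇒ C₀ = x + x²/Ka
C₀ = 3.31 × 10^-6 + (3.31 × 10^-6)²/(3.24 × 10^-8) = 3.41 × 10^-4 M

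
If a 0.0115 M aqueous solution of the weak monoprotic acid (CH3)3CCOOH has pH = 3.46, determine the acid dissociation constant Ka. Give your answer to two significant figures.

Ka = 1.1 × 10^-5

[H+] = 10^(-3.46) = 3.47 × 10^-4 M
At equilibrium [HA] = 0.0115 − 3.47 × 10^-4 = 1.12 × 10^-2 M
Ka = [H+][A-]/[HA] = (3.47 × 10^-4)² / 1.12 × 10^-2 = 1.1 × 10^-5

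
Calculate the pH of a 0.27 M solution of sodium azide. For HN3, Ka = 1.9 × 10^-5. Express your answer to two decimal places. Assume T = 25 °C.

pH = 9.08

N3- is the conjugate base of the weak acid HN3.
Kb = Kw/Ka = 1.0×10^-14 / 1.9 × 10^-5 = 5.26 × 10^-10
Kb = [OH-]²/(0.27 − [OH-]) = 5.26 × 10^-10
Since Kb ≪ C₀, [OH-] ≈ √(Kb·C₀) = 1.19 × 10^-5 M.
pOH = −log(1.19 × 10^-5) = 4.92; pH = 14.00 − 4.92 = 9.08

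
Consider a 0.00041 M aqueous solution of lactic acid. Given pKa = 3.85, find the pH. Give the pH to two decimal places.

CH3CH(OH)COOH ⇌ CH3CH(OH)COO- + H+
Ka = 10^(−3.85) = 1.41 × 10^-4
Let x = [H+] at equilibrium. Ka = x²/(0.00041 − x).
The 5% rule fails; solving x² + Ka·x − Ka·C₀ = 0 exactly:
x = [−0.000141 + √(0.000141² + 2.31e-07)]/2 = 1.80 × 10^-4 M
pH = −log(1.80 × 10^-4) = 3.74

pH = 3.74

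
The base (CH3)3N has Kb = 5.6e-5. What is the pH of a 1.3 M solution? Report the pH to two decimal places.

pH = 11.93

(CH3)3N + H2O ⇌ (CH3)3NH+ + OH-
From the ICE table, Kb = [OH-]²/(1.3 − [OH-]) = 5.6 × 10^-5.
Neglecting [OH-] in the denominator: [OH-] = √(5.6 × 10^-5 × 1.3) = 8.53 × 10^-3 M
pOH = −log(8.53 × 10^-3) = 2.07; pH = 14.00 − 2.07 = 11.93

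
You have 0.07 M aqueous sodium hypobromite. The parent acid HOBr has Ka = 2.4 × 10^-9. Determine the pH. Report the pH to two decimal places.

OBr- is the conjugate base of the weak acid HOBr.
Kb = Kw/Ka = 1.0×10^-14 / 2.4 × 10^-9 = 4.17 × 10^-6
Kb = x²/(0.07 − x) = 4.17 × 10^-6
Neglecting x in the denominator: x = √(4.17 × 10^-6 × 0.07) = 5.40 × 10^-4 M
pOH = −log(5.40 × 10^-4) = 3.27; pH = 14.00 − 3.27 = 10.73

pH = 10.73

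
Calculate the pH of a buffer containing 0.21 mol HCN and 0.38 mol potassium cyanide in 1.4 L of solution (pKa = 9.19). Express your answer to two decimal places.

pH = 9.45

Using pH = pKa + log([base]/[acid]) with [base]/[acid] = 0.38/0.21:
pH = 9.19 + (+0.258) = 9.45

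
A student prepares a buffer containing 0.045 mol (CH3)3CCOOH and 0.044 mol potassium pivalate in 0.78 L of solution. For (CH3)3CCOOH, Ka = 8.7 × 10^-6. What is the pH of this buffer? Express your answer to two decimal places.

pKa = −log(8.7 × 10^-6) = 5.060
pH = pKa + log([A⁻]/[HA]) = 5.060 + log(0.044/0.045)
pH = 5.060 + (-0.010) = 5.05

pH = 5.05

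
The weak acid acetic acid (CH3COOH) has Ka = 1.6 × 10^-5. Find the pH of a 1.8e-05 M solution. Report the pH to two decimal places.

pH = 4.97

CH3COOH ⇌ CH3COO- + H+
From the ICE table, Ka = x²/(1.8e-05 − x) = 1.6 × 10^-5.
x is not negligible relative to C₀; solve x² + 1.6e-05·x − 2.88e-10 = 0.
x = (−Ka + √(Ka² + 4·Ka·C₀))/2 = 1.08 × 10^-5 M
pH = −log[H+] = −log(1.08 × 10^-5) = 4.97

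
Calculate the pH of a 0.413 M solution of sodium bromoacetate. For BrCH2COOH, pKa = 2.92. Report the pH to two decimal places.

BrCH2COO- is the conjugate base of the weak acid BrCH2COOH.
Ka = 10^(−2.92) = 1.20 × 10^-3
Kb = Kw/Ka = 1.0×10^-14 / 1.20 × 10^-3 = 8.33 × 10^-12
Let x = [OH-] at equilibrium. Kb = x²/(0.413 − x).
Since Kb ≪ C₀, x ≈ √(Kb·C₀) = 1.85 × 10^-6 M.
Check: 0.00045% ionized — well under 5%, approximation valid.
pOH = −log(1.85 × 10^-6) = 5.73; pH = 14.00 − 5.73 = 8.27

pH = 8.27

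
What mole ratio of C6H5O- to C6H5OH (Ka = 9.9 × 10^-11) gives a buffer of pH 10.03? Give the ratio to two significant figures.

pKa = -log(9.9 × 10^-11) = 10.004
pH = pKa + log(r) ⇒ log(r) = 10.03 − 10.004 = +0.026
r = [C6H5O-]/[C6H5OH] = 10^(+0.026) = 1.06

ratio = 1.1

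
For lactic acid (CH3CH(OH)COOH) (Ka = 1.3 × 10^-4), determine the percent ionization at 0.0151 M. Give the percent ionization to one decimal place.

CH3CH(OH)COOH ⇌ CH3CH(OH)COO- + H+; let x = [H+] at equilibrium.
Solve x² + 0.00013x − 1.96e-06 = 0 → x = 1.34 × 10^-3 M
% ionization = x/C₀ × 100% = 1.34 × 10^-3/0.0151 × 100% = 8.9%

8.9%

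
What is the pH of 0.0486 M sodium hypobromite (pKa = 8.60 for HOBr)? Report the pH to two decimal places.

pH = 10.64

OBr- is the conjugate base of the weak acid HOBr.
Ka = 10^(−8.60) = 2.51 × 10^-9
Kb = Kw/Ka = 1.0×10^-14 / 2.51 × 10^-9 = 3.98 × 10^-6
Kb = x²/(0.0486 − x) = 3.98 × 10^-6
Neglecting x in the denominator: x = √(3.98 × 10^-6 × 0.0486) = 4.40 × 10^-4 M
pOH = 3.36, so pH = 14.00 − pOH = 10.64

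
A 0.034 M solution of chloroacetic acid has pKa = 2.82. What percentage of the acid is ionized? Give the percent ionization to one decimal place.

ClCH2COOH ⇌ ClCH2COO- + H+; let x = [H+] at equilibrium.
Ka = 10^(−2.82) = 1.51 × 10^-3
Ka = x²/(C₀ − x); solving the quadratic gives x = 6.45 × 10^-3 M.
% ionization = x/C₀ × 100% = 6.45 × 10^-3/0.034 × 100% = 19.0%

19.0%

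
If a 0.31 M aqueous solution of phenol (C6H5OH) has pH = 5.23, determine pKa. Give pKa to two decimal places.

[H+] = 10^(-5.23) = 5.89 × 10^-6 M
At equilibrium [HA] = 0.31 − 5.89 × 10^-6 = 3.10 × 10^-1 M
Ka = [H+][A-]/[HA] = (5.89 × 10^-6)² / 3.10 × 10^-1 = 1.12 × 10^-10
pKa = -log(1.12 × 10^-10) = 9.95

pKa = 9.95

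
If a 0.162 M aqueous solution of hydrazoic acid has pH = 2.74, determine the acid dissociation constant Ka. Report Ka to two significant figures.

Ka = 2.1 × 10^-5

[H+] = 10^(-2.74) = 1.82 × 10^-3 M
At equilibrium [HA] = 0.162 − 1.82 × 10^-3 = 1.60 × 10^-1 M
Ka = [H+][A-]/[HA] = (1.82 × 10^-3)² / 1.60 × 10^-1 = 2.1 × 10^-5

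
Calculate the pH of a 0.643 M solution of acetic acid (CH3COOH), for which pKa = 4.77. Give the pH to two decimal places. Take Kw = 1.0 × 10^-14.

pH = 2.48

CH3COOH ⇌ CH3COO- + H+
Ka = 10^(−4.77) = 1.70 × 10^-5
Ka = [H+]²/(0.643 − [H+]) = 1.70 × 10^-5
Neglecting [H+] in the denominator: [H+] = √(1.70 × 10^-5 × 0.643) = 3.31 × 10^-3 M
([H+]/C₀ = 0.51% < 5%, so the approximation holds.)
pH = −log(3.31 × 10^-3) = 2.48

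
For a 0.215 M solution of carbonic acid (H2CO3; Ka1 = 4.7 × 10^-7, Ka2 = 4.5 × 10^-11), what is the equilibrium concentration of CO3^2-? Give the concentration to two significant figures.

First ionization gives [H+] ≈ [HCO3-] = 3.18 × 10^-4 M.
Second step: Ka2 = [H+][CO3^2-]/[HCO3-] ≈ [CO3^2-] (since [H+] ≈ [HCO3-]).
So [CO3^2-] ≈ Ka2.

4.5 × 10^-11 M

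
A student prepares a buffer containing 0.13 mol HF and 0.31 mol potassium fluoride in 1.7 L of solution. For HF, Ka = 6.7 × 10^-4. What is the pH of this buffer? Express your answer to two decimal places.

pKa = −log(6.7 × 10^-4) = 3.174
Using pH = pKa + log([base]/[acid]) with [base]/[acid] = 0.31/0.13:
pH = 3.174 + (+0.377) = 3.55

pH = 3.55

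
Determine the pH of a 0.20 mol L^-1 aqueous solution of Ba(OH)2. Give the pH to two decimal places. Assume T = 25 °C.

pH = 13.60

Ba(OH)2 is a strong base (each formula unit releases 2 OH-); [OH-] = 0.4 M.
pOH = -log(0.4) = 0.40
pH = 14.00 - 0.40 = 13.60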